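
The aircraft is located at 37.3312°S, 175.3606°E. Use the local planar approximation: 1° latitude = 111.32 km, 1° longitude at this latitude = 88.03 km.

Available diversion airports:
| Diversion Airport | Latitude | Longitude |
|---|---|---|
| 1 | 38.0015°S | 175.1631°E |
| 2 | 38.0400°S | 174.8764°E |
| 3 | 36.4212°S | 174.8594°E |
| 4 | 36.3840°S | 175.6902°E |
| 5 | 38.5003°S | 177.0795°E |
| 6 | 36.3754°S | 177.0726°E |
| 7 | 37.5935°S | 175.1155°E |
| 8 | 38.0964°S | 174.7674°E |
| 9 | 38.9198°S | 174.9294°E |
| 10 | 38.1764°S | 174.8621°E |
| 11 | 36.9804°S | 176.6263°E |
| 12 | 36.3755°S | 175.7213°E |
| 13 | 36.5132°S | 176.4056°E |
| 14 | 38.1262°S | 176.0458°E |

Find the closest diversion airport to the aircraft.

7

Distances from 37.3312°S, 175.3606°E:
1: 76.6165 km
2: 89.6805 km
3: 110.4924 km
4: 109.3615 km
5: 199.5838 km
6: 184.4820 km
7: 36.3060 km
8: 99.9142 km
9: 180.8709 km
10: 103.8181 km
11: 118.0648 km
12: 111.0258 km
13: 129.4384 km
14: 107.1001 km
Minimum: 7 at 36.3060 km.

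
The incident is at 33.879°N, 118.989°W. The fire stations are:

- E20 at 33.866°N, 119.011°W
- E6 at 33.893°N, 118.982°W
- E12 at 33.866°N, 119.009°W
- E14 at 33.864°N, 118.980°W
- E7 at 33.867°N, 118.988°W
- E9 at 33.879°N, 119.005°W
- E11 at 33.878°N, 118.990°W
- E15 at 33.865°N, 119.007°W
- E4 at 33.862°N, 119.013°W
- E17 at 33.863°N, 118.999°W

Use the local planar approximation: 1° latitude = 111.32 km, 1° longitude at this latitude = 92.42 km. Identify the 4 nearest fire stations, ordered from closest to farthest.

Distances from 33.879°N, 118.989°W:
E20: 2.496 km
E6: 1.687 km
E12: 2.348 km
E14: 1.865 km
E7: 1.339 km
E9: 1.479 km
E11: 0.145 km
E15: 2.280 km
E4: 2.916 km
E17: 2.007 km
Sorted: E11 (0.145 km) < E7 (1.339 km) < E9 (1.479 km) < E6 (1.687 km) < E14 (1.865 km) < E17 (2.007 km) < …

E11, E7, E9, E6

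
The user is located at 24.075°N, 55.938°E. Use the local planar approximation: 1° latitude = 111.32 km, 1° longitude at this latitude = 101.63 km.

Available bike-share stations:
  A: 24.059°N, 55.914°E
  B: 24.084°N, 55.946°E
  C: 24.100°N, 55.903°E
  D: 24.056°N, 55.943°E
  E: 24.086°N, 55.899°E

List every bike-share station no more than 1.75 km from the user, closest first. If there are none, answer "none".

B

Distances from 24.075°N, 55.938°E:
A: √((-0.016·111.32)² + (-0.024·101.63)²) = √(3.17239 + 5.94931) = 3.020 km
B: √((0.009·111.32)² + (0.008·101.63)²) = √(1.00376 + 0.66103) = 1.290 km
C: √((0.025·111.32)² + (-0.035·101.63)²) = √(7.74509 + 12.65260) = 4.516 km
D: √((-0.019·111.32)² + (0.005·101.63)²) = √(4.47356 + 0.25822) = 2.175 km
E: √((0.011·111.32)² + (-0.039·101.63)²) = √(1.49945 + 15.70989) = 4.148 km
Threshold 1.75 km: B (1.290 km) is within range.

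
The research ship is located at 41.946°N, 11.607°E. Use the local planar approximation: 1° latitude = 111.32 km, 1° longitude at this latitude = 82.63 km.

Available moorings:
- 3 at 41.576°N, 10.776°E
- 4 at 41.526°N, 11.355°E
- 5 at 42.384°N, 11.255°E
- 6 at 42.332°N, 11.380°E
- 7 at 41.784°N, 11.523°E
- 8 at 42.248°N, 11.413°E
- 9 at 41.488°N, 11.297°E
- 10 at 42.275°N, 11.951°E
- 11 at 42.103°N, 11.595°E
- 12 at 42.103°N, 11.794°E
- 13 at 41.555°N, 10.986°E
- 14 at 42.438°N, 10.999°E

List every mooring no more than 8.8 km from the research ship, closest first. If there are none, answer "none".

none

Distances from 41.946°N, 11.607°E:
3: √((-0.370·111.32)² + (-0.831·82.63)²) = √(1696.48429 + 4714.95501) = 80.071 km
4: √((-0.420·111.32)² + (-0.252·82.63)²) = √(2185.97392 + 433.58733) = 51.182 km
5: √((0.438·111.32)² + (-0.352·82.63)²) = √(2377.35817 + 845.98143) = 56.774 km
6: √((0.386·111.32)² + (-0.227·82.63)²) = √(1846.37965 + 351.82542) = 46.885 km
7: √((-0.162·111.32)² + (-0.084·82.63)²) = √(325.21939 + 48.17637) = 19.323 km
8: √((0.302·111.32)² + (-0.194·82.63)²) = √(1130.21296 + 256.96795) = 37.245 km
9: √((-0.458·111.32)² + (-0.310·82.63)²) = √(2599.42536 + 656.14359) = 57.058 km
10: √((0.329·111.32)² + (0.344·82.63)²) = √(1341.33789 + 807.96471) = 46.361 km
11: √((0.157·111.32)² + (-0.012·82.63)²) = √(305.45392 + 0.98319) = 17.505 km
12: √((0.157·111.32)² + (0.187·82.63)²) = √(305.45392 + 238.75843) = 23.328 km
13: √((-0.391·111.32)² + (-0.621·82.63)²) = √(1894.52312 + 2633.04757) = 67.287 km
14: √((0.492·111.32)² + (-0.608·82.63)²) = √(2999.69156 + 2523.96114) = 74.321 km
Threshold 8.8 km: none within range.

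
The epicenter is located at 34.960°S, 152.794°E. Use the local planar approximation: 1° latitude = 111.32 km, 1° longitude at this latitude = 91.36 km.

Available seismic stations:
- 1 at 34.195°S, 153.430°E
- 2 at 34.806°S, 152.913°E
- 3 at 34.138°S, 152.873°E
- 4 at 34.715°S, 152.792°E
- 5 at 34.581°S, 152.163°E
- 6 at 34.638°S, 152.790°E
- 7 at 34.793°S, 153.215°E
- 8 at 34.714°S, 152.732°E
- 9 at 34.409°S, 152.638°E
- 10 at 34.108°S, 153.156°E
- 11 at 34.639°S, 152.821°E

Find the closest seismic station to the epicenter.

2

Distances from 34.960°S, 152.794°E:
1: √((0.765·111.32)² + (0.636·91.36)²) = √(7252.19154 + 3376.18638) = 103.094 km
2: √((0.154·111.32)² + (0.119·91.36)²) = √(293.89205 + 118.19690) = 20.300 km
3: √((0.822·111.32)² + (0.079·91.36)²) = √(8373.17235 + 52.09144) = 91.789 km
4: √((0.245·111.32)² + (-0.002·91.36)²) = √(743.83835 + 0.03339) = 27.274 km
5: √((0.379·111.32)² + (-0.631·91.36)²) = √(1780.01973 + 3323.31035) = 71.438 km
6: √((0.322·111.32)² + (-0.004·91.36)²) = √(1284.86689 + 0.13355) = 35.847 km
7: √((0.167·111.32)² + (0.421·91.36)²) = √(345.60446 + 1479.36852) = 42.720 km
8: √((0.246·111.32)² + (-0.062·91.36)²) = √(749.92289 + 32.08452) = 27.964 km
9: √((0.551·111.32)² + (-0.156·91.36)²) = √(3762.26682 + 203.12406) = 62.971 km
10: √((0.852·111.32)² + (0.362·91.36)²) = √(8995.50574 + 1093.77835) = 100.445 km
11: √((0.321·111.32)² + (0.027·91.36)²) = √(1276.89875 + 6.08471) = 35.819 km
Minimum: 2 at 20.300 km.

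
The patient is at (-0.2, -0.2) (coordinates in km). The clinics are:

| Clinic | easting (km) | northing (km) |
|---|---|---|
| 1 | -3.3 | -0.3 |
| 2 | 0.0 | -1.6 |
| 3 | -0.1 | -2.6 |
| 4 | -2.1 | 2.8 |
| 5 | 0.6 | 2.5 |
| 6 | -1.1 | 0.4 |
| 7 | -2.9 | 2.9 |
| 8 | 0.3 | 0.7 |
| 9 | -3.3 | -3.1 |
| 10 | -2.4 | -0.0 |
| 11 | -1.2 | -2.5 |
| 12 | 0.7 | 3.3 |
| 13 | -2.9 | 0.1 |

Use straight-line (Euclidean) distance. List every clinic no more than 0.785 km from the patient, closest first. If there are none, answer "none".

none

Distances from (-0.2, -0.2):
1: √((-3.1)² + (-0.1)²) = √(9.6100 + 0.0100) = 3.10 km
2: √((0.2)² + (-1.4)²) = √(0.0400 + 1.9600) = 1.41 km
3: √((0.1)² + (-2.4)²) = √(0.0100 + 5.7600) = 2.40 km
4: √((-1.9)² + (3.0)²) = √(3.6100 + 9.0000) = 3.55 km
5: √((0.8)² + (2.7)²) = √(0.6400 + 7.2900) = 2.82 km
6: √((-0.9)² + (0.6)²) = √(0.8100 + 0.3600) = 1.08 km
7: √((-2.7)² + (3.1)²) = √(7.2900 + 9.6100) = 4.11 km
8: √((0.5)² + (0.9)²) = √(0.2500 + 0.8100) = 1.03 km
9: √((-3.1)² + (-2.9)²) = √(9.6100 + 8.4100) = 4.24 km
10: √((-2.2)² + (0.2)²) = √(4.8400 + 0.0400) = 2.21 km
11: √((-1.0)² + (-2.3)²) = √(1.0000 + 5.2900) = 2.51 km
12: √((0.9)² + (3.5)²) = √(0.8100 + 12.2500) = 3.61 km
13: √((-2.7)² + (0.3)²) = √(7.2900 + 0.0900) = 2.72 km
Threshold 0.785 km: none within range.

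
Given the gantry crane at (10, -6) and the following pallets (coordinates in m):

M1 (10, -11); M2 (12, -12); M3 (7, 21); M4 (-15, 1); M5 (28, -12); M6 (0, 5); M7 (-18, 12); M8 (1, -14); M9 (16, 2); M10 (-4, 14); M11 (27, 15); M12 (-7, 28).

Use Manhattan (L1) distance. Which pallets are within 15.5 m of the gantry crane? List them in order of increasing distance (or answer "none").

M1, M2, M9

Distances from (10, -6):
M1: 5 m
M2: 8 m
M3: 30 m
M4: 32 m
M5: 24 m
M6: 21 m
M7: 46 m
M8: 17 m
M9: 14 m
M10: 34 m
M11: 38 m
M12: 51 m
Threshold 15.5 m: M1 (5 m), M2 (8 m), M9 (14 m) are within range.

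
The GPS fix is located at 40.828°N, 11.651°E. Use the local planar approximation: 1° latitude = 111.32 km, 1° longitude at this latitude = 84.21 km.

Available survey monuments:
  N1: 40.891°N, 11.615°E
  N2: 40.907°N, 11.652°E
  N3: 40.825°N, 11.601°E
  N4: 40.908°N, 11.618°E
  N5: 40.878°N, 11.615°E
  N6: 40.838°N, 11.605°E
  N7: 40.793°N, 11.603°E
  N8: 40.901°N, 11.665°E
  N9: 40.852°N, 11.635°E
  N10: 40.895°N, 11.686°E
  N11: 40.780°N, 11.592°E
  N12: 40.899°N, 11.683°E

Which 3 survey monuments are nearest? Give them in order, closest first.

N9, N6, N3

Distances from 40.828°N, 11.651°E:
N1: √((0.063·111.32)² + (-0.036·84.21)²) = √(49.18441 + 9.19036) = 7.640 km
N2: √((0.079·111.32)² + (0.001·84.21)²) = √(77.33936 + 0.00709) = 8.795 km
N3: √((-0.003·111.32)² + (-0.050·84.21)²) = √(0.11153 + 17.72831) = 4.224 km
N4: √((0.080·111.32)² + (-0.033·84.21)²) = √(79.30971 + 7.72245) = 9.329 km
N5: √((0.050·111.32)² + (-0.036·84.21)²) = √(30.98036 + 9.19036) = 6.338 km
N6: √((0.010·111.32)² + (-0.046·84.21)²) = √(1.23921 + 15.00524) = 4.030 km
N7: √((-0.035·111.32)² + (-0.048·84.21)²) = √(15.18037 + 16.33841) = 5.614 km
N8: √((0.073·111.32)² + (0.014·84.21)²) = √(66.03773 + 1.38990) = 8.211 km
N9: √((0.024·111.32)² + (-0.016·84.21)²) = √(7.13787 + 1.81538) = 2.992 km
N10: √((0.067·111.32)² + (0.035·84.21)²) = √(55.62833 + 8.68687) = 8.020 km
N11: √((-0.048·111.32)² + (-0.059·84.21)²) = √(28.55150 + 24.68490) = 7.296 km
N12: √((0.071·111.32)² + (0.032·84.21)²) = √(62.46879 + 7.26152) = 8.350 km
Sorted: N9 (2.992 km) < N6 (4.030 km) < N3 (4.224 km) < N7 (5.614 km) < N5 (6.338 km) < …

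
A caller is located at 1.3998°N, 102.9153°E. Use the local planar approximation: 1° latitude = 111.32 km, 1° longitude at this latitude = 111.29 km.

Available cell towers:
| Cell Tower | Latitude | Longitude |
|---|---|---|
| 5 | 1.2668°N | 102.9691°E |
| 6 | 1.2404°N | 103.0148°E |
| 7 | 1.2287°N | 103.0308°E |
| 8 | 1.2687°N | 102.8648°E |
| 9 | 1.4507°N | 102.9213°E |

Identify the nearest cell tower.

Distances from 1.3998°N, 102.9153°E:
5: √((-0.1330·111.32)² + (0.0538·111.29)²) = √(219.204607 + 35.848983) = 15.9704 km
6: √((-0.1594·111.32)² + (0.0995·111.29)²) = √(314.864015 + 122.619191) = 20.9161 km
7: √((-0.1711·111.32)² + (0.1155·111.29)²) = √(362.782571 + 165.225187) = 22.9784 km
8: √((-0.1311·111.32)² + (-0.0505·111.29)²) = √(212.986354 + 31.586030) = 15.6388 km
9: √((0.0509·111.32)² + (0.0060·111.29)²) = √(32.105686 + 0.445877) = 5.7054 km
Minimum: 9 at 5.7054 km.

9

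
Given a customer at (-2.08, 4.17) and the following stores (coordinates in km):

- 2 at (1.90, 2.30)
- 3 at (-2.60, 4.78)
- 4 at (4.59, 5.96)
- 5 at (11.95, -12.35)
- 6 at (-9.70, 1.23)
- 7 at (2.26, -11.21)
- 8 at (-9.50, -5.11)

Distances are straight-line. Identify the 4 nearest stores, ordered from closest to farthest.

Distances from (-2.08, 4.17):
2: √((3.98)² + (-1.87)²) = √(15.8404 + 3.4969) = 4.40 km
3: √((-0.52)² + (0.61)²) = √(0.2704 + 0.3721) = 0.80 km
4: √((6.67)² + (1.79)²) = √(44.4889 + 3.2041) = 6.91 km
5: √((14.03)² + (-16.52)²) = √(196.8409 + 272.9104) = 21.67 km
6: √((-7.62)² + (-2.94)²) = √(58.0644 + 8.6436) = 8.17 km
7: √((4.34)² + (-15.38)²) = √(18.8356 + 236.5444) = 15.98 km
8: √((-7.42)² + (-9.28)²) = √(55.0564 + 86.1184) = 11.88 km
Sorted: 3 (0.80 km) < 2 (4.40 km) < 4 (6.91 km) < 6 (8.17 km) < 8 (11.88 km) < 7 (15.98 km) < …

3, 2, 4, 6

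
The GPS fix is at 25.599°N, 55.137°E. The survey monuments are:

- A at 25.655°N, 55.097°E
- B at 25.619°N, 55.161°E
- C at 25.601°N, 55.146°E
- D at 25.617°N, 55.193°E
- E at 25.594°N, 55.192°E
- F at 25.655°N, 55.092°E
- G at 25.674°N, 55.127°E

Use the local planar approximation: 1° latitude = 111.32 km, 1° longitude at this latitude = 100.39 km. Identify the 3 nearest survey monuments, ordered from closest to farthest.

Distances from 25.599°N, 55.137°E:
A: √((0.056·111.32)² + (-0.040·100.39)²) = √(38.86176 + 16.12504) = 7.415 km
B: √((0.020·111.32)² + (0.024·100.39)²) = √(4.95686 + 5.80502) = 3.281 km
C: √((0.002·111.32)² + (0.009·100.39)²) = √(0.04957 + 0.81633) = 0.931 km
D: √((0.018·111.32)² + (0.056·100.39)²) = √(4.01505 + 31.60508) = 5.968 km
E: √((-0.005·111.32)² + (0.055·100.39)²) = √(0.30980 + 30.48641) = 5.549 km
F: √((0.056·111.32)² + (-0.045·100.39)²) = √(38.86176 + 20.40826) = 7.699 km
G: √((0.075·111.32)² + (-0.010·100.39)²) = √(69.70580 + 1.00782) = 8.409 km
Sorted: C (0.931 km) < B (3.281 km) < E (5.549 km) < D (5.968 km) < A (7.415 km) < …

C, B, E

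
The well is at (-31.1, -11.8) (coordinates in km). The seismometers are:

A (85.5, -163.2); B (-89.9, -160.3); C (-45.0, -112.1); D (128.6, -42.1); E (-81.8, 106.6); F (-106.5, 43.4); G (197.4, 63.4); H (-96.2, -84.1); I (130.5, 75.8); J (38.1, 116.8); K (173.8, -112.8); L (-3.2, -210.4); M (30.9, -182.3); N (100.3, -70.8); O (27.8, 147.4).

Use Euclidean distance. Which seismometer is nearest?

F

Distances from (-31.1, -11.8):
A: 191.1 km
B: 159.7 km
C: 101.3 km
D: 162.5 km
E: 128.8 km
F: 93.4 km
G: 240.6 km
H: 97.3 km
I: 183.8 km
J: 146.0 km
K: 228.4 km
L: 200.6 km
M: 181.4 km
N: 144.0 km
O: 169.7 km
Minimum: F at 93.4 km.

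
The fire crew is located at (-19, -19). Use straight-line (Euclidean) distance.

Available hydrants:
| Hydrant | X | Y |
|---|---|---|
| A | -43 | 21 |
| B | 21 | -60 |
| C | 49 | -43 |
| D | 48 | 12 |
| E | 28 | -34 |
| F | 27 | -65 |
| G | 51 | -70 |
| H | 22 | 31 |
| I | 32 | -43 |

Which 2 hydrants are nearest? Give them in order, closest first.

Distances from (-19, -19):
A: 46.6
B: 57.3
C: 72.1
D: 73.8
E: 49.3
F: 65.1
G: 86.6
H: 64.7
I: 56.4
Sorted: A (46.6) < E (49.3) < I (56.4) < B (57.3) < …

A, E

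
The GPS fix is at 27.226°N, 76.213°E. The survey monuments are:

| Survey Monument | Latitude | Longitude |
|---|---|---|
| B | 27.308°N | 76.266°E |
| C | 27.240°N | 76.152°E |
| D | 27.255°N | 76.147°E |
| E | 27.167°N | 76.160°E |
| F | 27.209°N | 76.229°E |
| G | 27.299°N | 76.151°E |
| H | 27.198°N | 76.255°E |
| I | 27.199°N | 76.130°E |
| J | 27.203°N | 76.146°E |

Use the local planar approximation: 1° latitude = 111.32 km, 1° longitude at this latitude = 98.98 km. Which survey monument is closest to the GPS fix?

Distances from 27.226°N, 76.213°E:
B: 10.528 km
C: 6.236 km
D: 7.287 km
E: 8.406 km
F: 2.468 km
G: 10.183 km
H: 5.196 km
I: 8.748 km
J: 7.109 km
Minimum: F at 2.468 km.

F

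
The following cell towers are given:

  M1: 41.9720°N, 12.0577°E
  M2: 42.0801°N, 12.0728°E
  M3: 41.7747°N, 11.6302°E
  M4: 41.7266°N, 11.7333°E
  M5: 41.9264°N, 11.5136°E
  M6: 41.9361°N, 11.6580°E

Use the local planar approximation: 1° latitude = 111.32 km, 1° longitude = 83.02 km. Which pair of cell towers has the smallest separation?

Pairwise distances:
M3–M4: √((-0.0481·111.32)² + (0.1031·83.02)²) = √(28.670585 + 73.262678) = 10.0962 km
M5–M6: √((0.0097·111.32)² + (0.1444·83.02)²) = √(1.165977 + 143.714254) = 12.0366 km
M1–M2: √((0.1081·111.32)² + (0.0151·83.02)²) = √(144.809743 + 1.571518) = 12.0988 km
M3–M6: √((0.1614·111.32)² + (0.0278·83.02)²) = √(322.814814 + 5.326661) = 18.1147 km
M3–M5: √((0.1517·111.32)² + (-0.1166·83.02)²) = √(285.179010 + 93.704956) = 19.4649 km
M4–M6: √((0.2095·111.32)² + (-0.0753·83.02)²) = √(543.894228 + 39.080077) = 24.1449 km
M4–M5: √((0.1998·111.32)² + (-0.2197·83.02)²) = √(494.694820 + 332.679141) = 28.7641 km
M1–M6: √((-0.0359·111.32)² + (-0.3997·83.02)²) = √(15.971117 + 1101.117727) = 33.4229 km
M2–M6: √((-0.1440·111.32)² + (-0.4148·83.02)²) = √(256.963465 + 1185.886031) = 37.9849 km
M1–M4: √((-0.2454·111.32)² + (-0.3244·83.02)²) = √(746.269190 + 725.315819) = 38.3612 km
M1–M3: √((-0.1973·111.32)² + (-0.4275·83.02)²) = √(482.392521 + 1259.614630) = 41.7374 km
M1–M5: √((-0.0456·111.32)² + (-0.5441·83.02)²) = √(25.767725 + 2040.435683) = 45.4555 km
M2–M4: √((-0.3535·111.32)² + (-0.3395·83.02)²) = √(1548.549997 + 794.410572) = 48.4041 km
M2–M5: √((-0.1537·111.32)² + (-0.5592·83.02)²) = √(292.748130 + 2155.260569) = 49.4774 km
M2–M3: √((-0.3054·111.32)² + (-0.4426·83.02)²) = √(1155.804712 + 1350.169451) = 50.0597 km
Closest pair: M3–M4 at 10.0962 km.

M3 and M4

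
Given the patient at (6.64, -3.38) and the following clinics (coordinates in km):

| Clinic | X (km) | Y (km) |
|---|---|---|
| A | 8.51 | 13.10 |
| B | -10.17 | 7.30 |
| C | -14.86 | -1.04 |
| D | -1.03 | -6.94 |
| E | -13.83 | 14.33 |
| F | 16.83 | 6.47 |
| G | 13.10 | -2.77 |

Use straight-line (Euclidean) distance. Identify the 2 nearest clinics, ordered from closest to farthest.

Distances from (6.64, -3.38):
A: √((1.87)² + (16.48)²) = √(3.4969 + 271.5904) = 16.59 km
B: √((-16.81)² + (10.68)²) = √(282.5761 + 114.0624) = 19.92 km
C: √((-21.50)² + (2.34)²) = √(462.2500 + 5.4756) = 21.63 km
D: √((-7.67)² + (-3.56)²) = √(58.8289 + 12.6736) = 8.46 km
E: √((-20.47)² + (17.71)²) = √(419.0209 + 313.6441) = 27.07 km
F: √((10.19)² + (9.85)²) = √(103.8361 + 97.0225) = 14.17 km
G: √((6.46)² + (0.61)²) = √(41.7316 + 0.3721) = 6.49 km
Sorted: G (6.49 km) < D (8.46 km) < F (14.17 km) < A (16.59 km) < …

G, D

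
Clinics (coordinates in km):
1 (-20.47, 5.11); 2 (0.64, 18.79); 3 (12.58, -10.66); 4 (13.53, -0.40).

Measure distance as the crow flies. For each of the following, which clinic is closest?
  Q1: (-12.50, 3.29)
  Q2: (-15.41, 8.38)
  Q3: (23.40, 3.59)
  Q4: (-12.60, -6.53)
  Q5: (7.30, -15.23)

Q1 at (-12.50, 3.29):
  1: √((-7.97)² + (1.82)²) = √(63.5209 + 3.3124) = 8.18 km
  2: √((13.14)² + (15.50)²) = √(172.6596 + 240.2500) = 20.32 km
  3: √((25.08)² + (-13.95)²) = √(629.0064 + 194.6025) = 28.70 km
  4: √((26.03)² + (-3.69)²) = √(677.5609 + 13.6161) = 26.29 km
  → nearest: 1 (8.18 km)
Q2 at (-15.41, 8.38):
  1: √((-5.06)² + (-3.27)²) = √(25.6036 + 10.6929) = 6.02 km
  2: √((16.05)² + (10.41)²) = √(257.6025 + 108.3681) = 19.13 km
  3: √((27.99)² + (-19.04)²) = √(783.4401 + 362.5216) = 33.85 km
  4: √((28.94)² + (-8.78)²) = √(837.5236 + 77.0884) = 30.24 km
  → nearest: 1 (6.02 km)
Q3 at (23.40, 3.59):
  1: √((-43.87)² + (1.52)²) = √(1924.5769 + 2.3104) = 43.90 km
  2: √((-22.76)² + (15.20)²) = √(518.0176 + 231.0400) = 27.37 km
  3: √((-10.82)² + (-14.25)²) = √(117.0724 + 203.0625) = 17.89 km
  4: √((-9.87)² + (-3.99)²) = √(97.4169 + 15.9201) = 10.65 km
  → nearest: 4 (10.65 km)
Q4 at (-12.60, -6.53):
  1: √((-7.87)² + (11.64)²) = √(61.9369 + 135.4896) = 14.05 km
  2: √((13.24)² + (25.32)²) = √(175.2976 + 641.1024) = 28.57 km
  3: √((25.18)² + (-4.13)²) = √(634.0324 + 17.0569) = 25.52 km
  4: √((26.13)² + (6.13)²) = √(682.7769 + 37.5769) = 26.84 km
  → nearest: 1 (14.05 km)
Q5 at (7.30, -15.23):
  1: √((-27.77)² + (20.34)²) = √(771.1729 + 413.7156) = 34.42 km
  2: √((-6.66)² + (34.02)²) = √(44.3556 + 1157.3604) = 34.67 km
  3: √((5.28)² + (4.57)²) = √(27.8784 + 20.8849) = 6.98 km
  4: √((6.23)² + (14.83)²) = √(38.8129 + 219.9289) = 16.09 km
  → nearest: 3 (6.98 km)

Q1→1; Q2→1; Q3→4; Q4→1; Q5→3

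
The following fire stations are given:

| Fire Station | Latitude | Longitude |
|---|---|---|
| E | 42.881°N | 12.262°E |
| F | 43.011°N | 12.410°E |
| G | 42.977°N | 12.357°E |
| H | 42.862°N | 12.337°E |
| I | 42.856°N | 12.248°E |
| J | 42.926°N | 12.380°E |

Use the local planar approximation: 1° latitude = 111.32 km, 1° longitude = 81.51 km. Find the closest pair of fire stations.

E and I

Pairwise distances:
E–F: √((0.130·111.32)² + (0.148·81.51)²) = √(209.42721 + 145.52755) = 18.840 km
E–G: √((0.096·111.32)² + (0.095·81.51)²) = √(114.20598 + 59.96102) = 13.197 km
E–H: √((-0.019·111.32)² + (0.075·81.51)²) = √(4.47356 + 37.37183) = 6.469 km
E–I: √((-0.025·111.32)² + (-0.014·81.51)²) = √(7.74509 + 1.30220) = 3.008 km
E–J: √((0.045·111.32)² + (0.118·81.51)²) = √(25.09409 + 92.50939) = 10.845 km
F–G: √((-0.034·111.32)² + (-0.053·81.51)²) = √(14.32532 + 18.66266) = 5.744 km
F–H: √((-0.149·111.32)² + (-0.073·81.51)²) = √(275.11795 + 35.40524) = 17.622 km
F–I: √((-0.155·111.32)² + (-0.162·81.51)²) = √(297.72122 + 174.36199) = 21.727 km
F–J: √((-0.085·111.32)² + (-0.030·81.51)²) = √(89.53323 + 5.97949) = 9.773 km
G–H: √((-0.115·111.32)² + (-0.020·81.51)²) = √(163.88608 + 2.65755) = 12.905 km
G–I: √((-0.121·111.32)² + (-0.109·81.51)²) = √(181.43336 + 78.93594) = 16.136 km
G–J: √((-0.051·111.32)² + (0.023·81.51)²) = √(32.23196 + 3.51461) = 5.979 km
H–I: √((-0.006·111.32)² + (-0.089·81.51)²) = √(0.44612 + 52.62617) = 7.285 km
H–J: √((0.064·111.32)² + (0.043·81.51)²) = √(50.75822 + 12.28453) = 7.940 km
I–J: √((0.070·111.32)² + (0.132·81.51)²) = √(60.72150 + 115.76297) = 13.285 km
Closest pair: E–I at 3.008 km.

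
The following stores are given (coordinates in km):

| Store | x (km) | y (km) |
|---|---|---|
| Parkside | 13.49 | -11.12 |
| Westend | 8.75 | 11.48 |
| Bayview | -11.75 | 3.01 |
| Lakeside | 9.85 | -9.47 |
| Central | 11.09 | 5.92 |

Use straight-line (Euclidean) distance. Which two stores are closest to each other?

Pairwise distances:
Parkside–Lakeside: 4.00 km
Westend–Central: 6.03 km
Lakeside–Central: 15.44 km
Parkside–Central: 17.21 km
Westend–Lakeside: 20.98 km
Westend–Bayview: 22.18 km
Bayview–Central: 23.02 km
Parkside–Westend: 23.09 km
Bayview–Lakeside: 24.95 km
Parkside–Bayview: 28.93 km
Closest pair: Parkside–Lakeside at 4.00 km.

Parkside and Lakeside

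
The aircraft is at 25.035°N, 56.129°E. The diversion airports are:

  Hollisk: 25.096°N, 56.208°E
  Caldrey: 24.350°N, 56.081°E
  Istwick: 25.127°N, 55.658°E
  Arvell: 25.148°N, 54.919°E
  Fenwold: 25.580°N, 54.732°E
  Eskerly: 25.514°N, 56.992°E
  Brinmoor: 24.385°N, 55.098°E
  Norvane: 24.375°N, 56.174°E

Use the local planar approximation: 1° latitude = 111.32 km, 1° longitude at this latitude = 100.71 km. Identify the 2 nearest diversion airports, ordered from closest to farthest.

Distances from 25.035°N, 56.129°E:
Hollisk: 10.460 km
Caldrey: 76.407 km
Istwick: 48.527 km
Arvell: 122.507 km
Fenwold: 153.215 km
Eskerly: 101.966 km
Brinmoor: 126.557 km
Norvane: 73.611 km
Sorted: Hollisk (10.460 km) < Istwick (48.527 km) < Norvane (73.611 km) < Caldrey (76.407 km) < …

Hollisk, Istwick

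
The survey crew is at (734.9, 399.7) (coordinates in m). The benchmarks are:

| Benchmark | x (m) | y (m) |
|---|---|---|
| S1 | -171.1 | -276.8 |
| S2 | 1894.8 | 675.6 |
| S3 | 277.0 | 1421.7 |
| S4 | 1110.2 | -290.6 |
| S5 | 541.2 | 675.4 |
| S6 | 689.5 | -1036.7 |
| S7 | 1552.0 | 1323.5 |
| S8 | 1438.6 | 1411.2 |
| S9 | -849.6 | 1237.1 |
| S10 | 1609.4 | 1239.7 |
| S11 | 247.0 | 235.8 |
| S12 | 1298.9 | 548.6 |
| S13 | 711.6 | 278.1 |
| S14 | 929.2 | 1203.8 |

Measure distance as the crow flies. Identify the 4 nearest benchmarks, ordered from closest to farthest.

Distances from (734.9, 399.7):
S1: 1130.7 m
S2: 1192.3 m
S3: 1119.9 m
S4: 785.7 m
S5: 336.9 m
S6: 1437.1 m
S7: 1233.3 m
S8: 1232.2 m
S9: 1792.2 m
S10: 1212.6 m
S11: 514.7 m
S12: 583.3 m
S13: 123.8 m
S14: 827.2 m
Sorted: S13 (123.8 m) < S5 (336.9 m) < S11 (514.7 m) < S12 (583.3 m) < S4 (785.7 m) < S14 (827.2 m) < …

S13, S5, S11, S12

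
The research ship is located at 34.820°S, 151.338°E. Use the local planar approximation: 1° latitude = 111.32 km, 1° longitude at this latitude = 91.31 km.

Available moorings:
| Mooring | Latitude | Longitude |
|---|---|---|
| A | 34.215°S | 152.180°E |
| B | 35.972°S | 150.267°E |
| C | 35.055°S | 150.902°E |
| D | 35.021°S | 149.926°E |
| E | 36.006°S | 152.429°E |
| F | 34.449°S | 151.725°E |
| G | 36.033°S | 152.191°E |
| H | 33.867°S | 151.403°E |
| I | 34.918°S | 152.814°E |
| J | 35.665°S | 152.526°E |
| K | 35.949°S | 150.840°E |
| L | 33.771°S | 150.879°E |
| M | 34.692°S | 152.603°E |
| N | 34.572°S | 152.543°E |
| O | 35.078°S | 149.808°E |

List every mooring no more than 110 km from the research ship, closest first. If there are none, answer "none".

C, F, A, H

Distances from 34.820°S, 151.338°E:
A: 102.210 km
B: 161.273 km
C: 47.637 km
D: 130.857 km
E: 165.393 km
F: 54.354 km
G: 155.884 km
H: 106.254 km
I: 135.214 km
J: 143.581 km
K: 133.654 km
L: 124.068 km
M: 116.383 km
N: 113.439 km
O: 142.626 km
Threshold 110 km: C (47.637 km), F (54.354 km), A (102.210 km), H (106.254 km) are within range.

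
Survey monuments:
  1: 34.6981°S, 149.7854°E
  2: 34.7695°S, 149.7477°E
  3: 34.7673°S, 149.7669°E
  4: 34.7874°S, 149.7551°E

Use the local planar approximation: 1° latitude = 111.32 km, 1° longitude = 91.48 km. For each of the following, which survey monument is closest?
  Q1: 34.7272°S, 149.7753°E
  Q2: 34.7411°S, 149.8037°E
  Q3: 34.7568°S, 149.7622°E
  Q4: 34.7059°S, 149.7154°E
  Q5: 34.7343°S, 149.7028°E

Q1→1; Q2→3; Q3→3; Q4→1; Q5→2

Q1 at 34.7272°S, 149.7753°E:
  1: √((0.0291·111.32)² + (0.0101·91.48)²) = √(10.493790 + 0.853680) = 3.3686 km
  2: √((-0.0423·111.32)² + (-0.0276·91.48)²) = √(22.173136 + 6.374857) = 5.3430 km
  3: √((-0.0401·111.32)² + (-0.0084·91.48)²) = √(19.926689 + 0.590488) = 4.5296 km
  4: √((-0.0602·111.32)² + (-0.0202·91.48)²) = √(44.909620 + 3.414720) = 6.9516 km
  → nearest: 1 (3.3686 km)
Q2 at 34.7411°S, 149.8037°E:
  1: √((0.0430·111.32)² + (-0.0183·91.48)²) = √(22.913071 + 2.802557) = 5.0711 km
  2: √((-0.0284·111.32)² + (-0.0560·91.48)²) = √(9.995006 + 26.243899) = 6.0199 km
  3: √((-0.0262·111.32)² + (-0.0368·91.48)²) = √(8.506462 + 11.333080) = 4.4542 km
  4: √((-0.0463·111.32)² + (-0.0486·91.48)²) = √(26.564912 + 19.766276) = 6.8067 km
  → nearest: 3 (4.4542 km)
Q3 at 34.7568°S, 149.7622°E:
  1: √((0.0587·111.32)² + (0.0232·91.48)²) = √(42.699481 + 4.504310) = 6.8705 km
  2: √((-0.0127·111.32)² + (-0.0145·91.48)²) = √(1.998729 + 1.759496) = 1.9386 km
  3: √((-0.0105·111.32)² + (0.0047·91.48)²) = √(1.366234 + 0.184862) = 1.2454 km
  4: √((-0.0306·111.32)² + (-0.0071·91.48)²) = √(11.603506 + 0.421861) = 3.4678 km
  → nearest: 3 (1.2454 km)
Q4 at 34.7059°S, 149.7154°E:
  1: √((0.0078·111.32)² + (0.0700·91.48)²) = √(0.753938 + 41.006093) = 6.4622 km
  2: √((-0.0636·111.32)² + (0.0323·91.48)²) = √(50.125720 + 8.730867) = 7.6718 km
  3: √((-0.0614·111.32)² + (0.0515·91.48)²) = √(46.717881 + 22.195594) = 8.3014 km
  4: √((-0.0815·111.32)² + (0.0397·91.48)²) = √(82.311708 + 13.189652) = 9.7725 km
  → nearest: 1 (6.4622 km)
Q5 at 34.7343°S, 149.7028°E:
  1: √((0.0362·111.32)² + (0.0826·91.48)²) = √(16.239159 + 57.096884) = 8.5636 km
  2: √((-0.0352·111.32)² + (0.0449·91.48)²) = √(15.354360 + 16.871162) = 5.6768 km
  3: √((-0.0330·111.32)² + (0.0641·91.48)²) = √(13.495043 + 34.384948) = 6.9195 km
  4: √((-0.0531·111.32)² + (0.0523·91.48)²) = √(34.941009 + 22.890522) = 7.6047 km
  → nearest: 2 (5.6768 km)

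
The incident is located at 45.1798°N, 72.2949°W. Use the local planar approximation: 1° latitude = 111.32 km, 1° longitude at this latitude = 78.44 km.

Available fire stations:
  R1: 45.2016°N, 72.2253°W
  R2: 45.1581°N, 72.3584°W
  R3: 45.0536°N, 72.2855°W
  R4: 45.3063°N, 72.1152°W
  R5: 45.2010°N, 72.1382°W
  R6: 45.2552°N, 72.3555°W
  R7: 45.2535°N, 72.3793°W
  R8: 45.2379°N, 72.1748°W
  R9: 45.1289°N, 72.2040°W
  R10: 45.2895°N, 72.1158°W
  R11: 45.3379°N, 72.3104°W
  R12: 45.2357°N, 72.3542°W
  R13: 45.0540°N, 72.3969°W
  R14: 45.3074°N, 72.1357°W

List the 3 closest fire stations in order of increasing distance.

R2, R1, R12

Distances from 45.1798°N, 72.2949°W:
R1: √((0.0218·111.32)² + (0.0696·78.44)²) = √(5.889242 + 29.805310) = 5.9745 km
R2: √((-0.0217·111.32)² + (-0.0635·78.44)²) = √(5.835336 + 24.809763) = 5.5358 km
R3: √((-0.1262·111.32)² + (0.0094·78.44)²) = √(197.362712 + 0.543664) = 14.0679 km
R4: √((0.1265·111.32)² + (0.1797·78.44)²) = √(198.302161 + 198.687856) = 19.9246 km
R5: √((0.0212·111.32)² + (0.1567·78.44)²) = √(5.569524 + 151.082152) = 12.5161 km
R6: √((0.0754·111.32)² + (-0.0606·78.44)²) = √(70.451312 + 22.595420) = 9.6461 km
R7: √((0.0737·111.32)² + (-0.0844·78.44)²) = √(67.310276 + 43.828849) = 10.5423 km
R8: √((0.0581·111.32)² + (0.1201·78.44)²) = √(41.831040 + 88.748533) = 11.4271 km
R9: √((-0.0509·111.32)² + (0.0909·78.44)²) = √(32.105686 + 50.839695) = 9.1074 km
R10: √((0.1097·111.32)² + (0.1791·78.44)²) = √(149.128157 + 197.363274) = 18.6143 km
R11: √((0.1581·111.32)² + (-0.0155·78.44)²) = √(309.749158 + 1.478218) = 17.6416 km
R12: √((0.0559·111.32)² + (-0.0593·78.44)²) = √(38.723090 + 21.636378) = 7.7691 km
R13: √((-0.1258·111.32)² + (-0.1020·78.44)²) = √(196.113584 + 64.014081) = 16.1285 km
R14: √((0.1276·111.32)² + (0.1592·78.44)²) = √(201.765888 + 155.941353) = 18.9131 km
Sorted: R2 (5.5358 km) < R1 (5.9745 km) < R12 (7.7691 km) < R9 (9.1074 km) < R6 (9.6461 km) < …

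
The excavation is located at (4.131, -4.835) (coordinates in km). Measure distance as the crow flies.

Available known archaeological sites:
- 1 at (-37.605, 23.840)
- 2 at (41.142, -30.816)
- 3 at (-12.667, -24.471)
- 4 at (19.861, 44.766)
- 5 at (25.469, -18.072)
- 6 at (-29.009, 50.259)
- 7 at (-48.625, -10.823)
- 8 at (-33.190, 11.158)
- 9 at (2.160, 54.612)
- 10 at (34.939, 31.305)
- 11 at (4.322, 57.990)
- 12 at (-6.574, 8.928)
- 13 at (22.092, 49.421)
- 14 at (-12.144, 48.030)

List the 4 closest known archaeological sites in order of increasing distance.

Distances from (4.131, -4.835):
1: 50.637 km
2: 45.220 km
3: 25.841 km
4: 52.035 km
5: 25.110 km
6: 64.293 km
7: 53.095 km
8: 40.603 km
9: 59.480 km
10: 47.489 km
11: 62.825 km
12: 17.436 km
13: 57.152 km
14: 55.314 km
Sorted: 12 (17.436 km) < 5 (25.110 km) < 3 (25.841 km) < 8 (40.603 km) < 2 (45.220 km) < 10 (47.489 km) < …

12, 5, 3, 8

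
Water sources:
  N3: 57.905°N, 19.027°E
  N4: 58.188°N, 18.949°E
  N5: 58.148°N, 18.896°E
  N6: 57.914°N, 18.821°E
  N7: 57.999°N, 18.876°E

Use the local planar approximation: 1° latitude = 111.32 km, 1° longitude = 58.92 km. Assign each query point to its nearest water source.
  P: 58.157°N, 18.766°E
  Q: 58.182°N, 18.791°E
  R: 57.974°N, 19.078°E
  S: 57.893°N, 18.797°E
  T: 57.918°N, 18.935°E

P→N5; Q→N5; R→N3; S→N6; T→N3

P at 58.157°N, 18.766°E:
  N3: 31.991 km
  N4: 11.321 km
  N5: 7.725 km
  N6: 27.244 km
  N7: 18.745 km
  → nearest: N5 (7.725 km)
Q at 58.182°N, 18.791°E:
  N3: 33.826 km
  N4: 9.333 km
  N5: 7.253 km
  N6: 29.886 km
  N7: 20.978 km
  → nearest: N5 (7.253 km)
R at 57.974°N, 19.078°E:
  N3: 8.248 km
  N4: 25.006 km
  N5: 22.140 km
  N6: 16.550 km
  N7: 12.223 km
  → nearest: N3 (8.248 km)
S at 57.893°N, 18.797°E:
  N3: 13.617 km
  N4: 34.039 km
  N5: 28.980 km
  N6: 2.732 km
  N7: 12.685 km
  → nearest: N6 (2.732 km)
T at 57.918°N, 18.935°E:
  N3: 5.610 km
  N4: 30.068 km
  N5: 25.707 km
  N6: 6.732 km
  N7: 9.664 km
  → nearest: N3 (5.610 km)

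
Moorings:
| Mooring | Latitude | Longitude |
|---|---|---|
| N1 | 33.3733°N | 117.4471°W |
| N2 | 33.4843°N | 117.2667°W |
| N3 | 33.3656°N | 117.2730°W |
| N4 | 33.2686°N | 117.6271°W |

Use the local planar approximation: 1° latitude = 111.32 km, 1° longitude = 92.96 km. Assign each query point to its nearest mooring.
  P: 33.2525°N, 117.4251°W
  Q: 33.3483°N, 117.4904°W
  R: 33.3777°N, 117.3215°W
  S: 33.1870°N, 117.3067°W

P→N1; Q→N1; R→N3; S→N3

P at 33.2525°N, 117.4251°W:
  N1: √((0.1208·111.32)² + (-0.0220·92.96)²) = √(180.834073 + 4.182516) = 13.6021 km
  N2: √((0.2318·111.32)² + (0.1584·92.96)²) = √(665.845177 + 216.821620) = 29.7097 km
  N3: √((0.1131·111.32)² + (0.1521·92.96)²) = √(158.515453 + 199.917429) = 18.9323 km
  N4: √((0.0161·111.32)² + (-0.2020·92.96)²) = √(3.212167 + 352.610280) = 18.8633 km
  → nearest: N1 (13.6021 km)
Q at 33.3483°N, 117.4904°W:
  N1: √((0.0250·111.32)² + (0.0433·92.96)²) = √(7.745089 + 16.201977) = 4.8936 km
  N2: √((0.1360·111.32)² + (0.2237·92.96)²) = √(229.205066 + 432.438347) = 25.7224 km
  N3: √((0.0173·111.32)² + (0.2174·92.96)²) = √(3.708844 + 408.424052) = 20.3011 km
  N4: √((-0.0797·111.32)² + (-0.1367·92.96)²) = √(78.716004 + 161.483911) = 15.4984 km
  → nearest: N1 (4.8936 km)
R at 33.3777°N, 117.3215°W:
  N1: √((-0.0044·111.32)² + (-0.1256·92.96)²) = √(0.239912 + 136.323745) = 11.6860 km
  N2: √((0.1066·111.32)² + (0.0548·92.96)²) = √(140.818854 + 25.950955) = 12.9139 km
  N3: √((-0.0121·111.32)² + (0.0485·92.96)²) = √(1.814334 + 20.327113) = 4.7055 km
  N4: √((-0.1091·111.32)² + (-0.3056·92.96)²) = √(147.501316 + 807.047190) = 30.8958 km
  → nearest: N3 (4.7055 km)
S at 33.1870°N, 117.3067°W:
  N1: √((0.1863·111.32)² + (-0.1404·92.96)²) = √(430.102637 + 170.343845) = 24.5040 km
  N2: √((0.2973·111.32)² + (0.0400·92.96)²) = √(1095.307884 + 13.826499) = 33.3037 km
  N3: √((0.1786·111.32)² + (0.0337·92.96)²) = √(395.284063 + 9.814135) = 20.1271 km
  N4: √((0.0816·111.32)² + (-0.3204·92.96)²) = √(82.513824 + 887.109530) = 31.1388 km
  → nearest: N3 (20.1271 km)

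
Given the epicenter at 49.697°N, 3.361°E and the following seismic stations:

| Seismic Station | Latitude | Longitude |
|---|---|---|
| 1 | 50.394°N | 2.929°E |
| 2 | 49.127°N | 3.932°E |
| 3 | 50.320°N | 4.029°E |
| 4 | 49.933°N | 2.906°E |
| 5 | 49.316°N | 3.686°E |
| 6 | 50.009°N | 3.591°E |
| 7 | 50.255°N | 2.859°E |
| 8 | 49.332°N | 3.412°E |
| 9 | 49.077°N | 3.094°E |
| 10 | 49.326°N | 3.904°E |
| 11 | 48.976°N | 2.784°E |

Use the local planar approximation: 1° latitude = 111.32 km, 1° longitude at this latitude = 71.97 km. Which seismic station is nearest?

Distances from 49.697°N, 3.361°E:
1: 83.587 km
2: 75.598 km
3: 84.386 km
4: 41.982 km
5: 48.435 km
6: 38.475 km
7: 71.859 km
8: 40.797 km
9: 71.644 km
10: 56.859 km
11: 90.368 km
Minimum: 6 at 38.475 km.

6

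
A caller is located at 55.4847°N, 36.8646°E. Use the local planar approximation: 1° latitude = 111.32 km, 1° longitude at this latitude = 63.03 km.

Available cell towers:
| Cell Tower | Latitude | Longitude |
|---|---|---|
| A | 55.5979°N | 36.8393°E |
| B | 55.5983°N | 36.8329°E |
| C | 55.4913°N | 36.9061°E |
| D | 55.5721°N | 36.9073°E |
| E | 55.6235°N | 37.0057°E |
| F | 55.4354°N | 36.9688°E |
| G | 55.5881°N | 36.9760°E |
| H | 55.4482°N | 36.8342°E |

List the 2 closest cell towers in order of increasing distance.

Distances from 55.4847°N, 36.8646°E:
A: √((0.1132·111.32)² + (-0.0253·63.03)²) = √(158.795887 + 2.542937) = 12.7019 km
B: √((0.1136·111.32)² + (-0.0317·63.03)²) = √(159.920102 + 3.992208) = 12.8028 km
C: √((0.0066·111.32)² + (0.0415·63.03)²) = √(0.539802 + 6.842122) = 2.7170 km
D: √((0.0874·111.32)² + (0.0427·63.03)²) = √(94.660602 + 7.243532) = 10.0948 km
E: √((0.1388·111.32)² + (0.1411·63.03)²) = √(238.740076 + 79.094929) = 17.8279 km
F: √((-0.0493·111.32)² + (0.1042·63.03)²) = √(30.118978 + 43.135025) = 8.5589 km
G: √((0.1034·111.32)² + (0.1114·63.03)²) = √(132.491334 + 49.302052) = 13.4831 km
H: √((-0.0365·111.32)² + (-0.0304·63.03)²) = √(16.509432 + 3.671485) = 4.4923 km
Sorted: C (2.7170 km) < H (4.4923 km) < F (8.5589 km) < D (10.0948 km) < …

C, H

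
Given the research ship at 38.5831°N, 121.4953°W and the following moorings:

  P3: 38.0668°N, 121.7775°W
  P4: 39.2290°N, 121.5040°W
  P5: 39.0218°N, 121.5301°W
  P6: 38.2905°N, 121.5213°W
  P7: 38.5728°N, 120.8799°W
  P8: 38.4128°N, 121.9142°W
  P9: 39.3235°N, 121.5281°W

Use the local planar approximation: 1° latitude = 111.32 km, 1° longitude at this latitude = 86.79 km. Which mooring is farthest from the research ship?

P9

Distances from 38.5831°N, 121.4953°W:
P3: √((-0.5163·111.32)² + (-0.2822·86.79)²) = √(3303.319989 + 599.864824) = 62.4755 km
P4: √((0.6459·111.32)² + (-0.0087·86.79)²) = √(5169.838357 + 0.570135) = 71.9056 km
P5: √((0.4387·111.32)² + (-0.0348·86.79)²) = √(2384.963100 + 9.122164) = 48.9294 km
P6: √((-0.2926·111.32)² + (-0.0260·86.79)²) = √(1060.950297 + 5.091973) = 32.6503 km
P7: √((-0.0103·111.32)² + (0.6154·86.79)²) = √(1.314682 + 2852.688560) = 53.4229 km
P8: √((-0.1703·111.32)² + (-0.4189·86.79)²) = √(359.398029 + 1321.782804) = 41.0022 km
P9: √((0.7404·111.32)² + (-0.0328·86.79)²) = √(6793.275309 + 8.103769) = 82.4705 km
Maximum: P9 at 82.4705 km.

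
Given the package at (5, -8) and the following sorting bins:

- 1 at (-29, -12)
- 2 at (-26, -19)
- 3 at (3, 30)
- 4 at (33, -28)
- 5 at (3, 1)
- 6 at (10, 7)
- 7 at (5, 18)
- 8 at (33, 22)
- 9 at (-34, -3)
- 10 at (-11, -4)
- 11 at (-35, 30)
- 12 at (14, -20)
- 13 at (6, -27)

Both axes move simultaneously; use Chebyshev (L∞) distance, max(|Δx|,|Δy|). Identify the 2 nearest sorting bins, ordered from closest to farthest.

Distances from (5, -8):
1: max(|-34|, |-4|) = 34
2: max(|-31|, |-11|) = 31
3: max(|-2|, |38|) = 38
4: max(|28|, |-20|) = 28
5: max(|-2|, |9|) = 9
6: max(|5|, |15|) = 15
7: max(|0|, |26|) = 26
8: max(|28|, |30|) = 30
9: max(|-39|, |5|) = 39
10: max(|-16|, |4|) = 16
11: max(|-40|, |38|) = 40
12: max(|9|, |-12|) = 12
13: max(|1|, |-19|) = 19
Sorted: 5 (9) < 12 (12) < 6 (15) < 10 (16) < …

5, 12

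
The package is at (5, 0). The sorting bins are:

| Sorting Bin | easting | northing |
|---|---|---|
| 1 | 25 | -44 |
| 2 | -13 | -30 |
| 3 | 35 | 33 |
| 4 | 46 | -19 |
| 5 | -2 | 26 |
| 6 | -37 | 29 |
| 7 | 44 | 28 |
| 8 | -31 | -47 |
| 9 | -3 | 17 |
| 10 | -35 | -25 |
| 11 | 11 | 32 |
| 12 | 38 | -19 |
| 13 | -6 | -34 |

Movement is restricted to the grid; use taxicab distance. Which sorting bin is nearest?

9

Distances from (5, 0):
1: 64
2: 48
3: 63
4: 60
5: 33
6: 71
7: 67
8: 83
9: 25
10: 65
11: 38
12: 52
13: 45
Minimum: 9 at 25.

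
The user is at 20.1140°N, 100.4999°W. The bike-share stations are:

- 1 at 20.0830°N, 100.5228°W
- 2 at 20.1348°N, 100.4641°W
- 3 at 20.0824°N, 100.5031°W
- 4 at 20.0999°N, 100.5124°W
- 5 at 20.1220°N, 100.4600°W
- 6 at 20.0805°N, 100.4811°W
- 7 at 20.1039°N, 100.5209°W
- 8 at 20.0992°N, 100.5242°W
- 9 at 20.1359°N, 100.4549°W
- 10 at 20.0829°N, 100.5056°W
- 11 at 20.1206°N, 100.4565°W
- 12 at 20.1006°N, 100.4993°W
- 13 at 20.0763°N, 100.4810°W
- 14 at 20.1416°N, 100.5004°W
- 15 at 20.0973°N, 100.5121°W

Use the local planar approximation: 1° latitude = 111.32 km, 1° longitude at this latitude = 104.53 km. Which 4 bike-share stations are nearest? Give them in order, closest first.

12, 4, 15, 7

Distances from 20.1140°N, 100.4999°W:
1: √((-0.0310·111.32)² + (-0.0229·104.53)²) = √(11.908849 + 5.729977) = 4.1999 km
2: √((0.0208·111.32)² + (0.0358·104.53)²) = √(5.361336 + 14.003866) = 4.4006 km
3: √((-0.0316·111.32)² + (-0.0032·104.53)²) = √(12.374298 + 0.111888) = 3.5336 km
4: √((-0.0141·111.32)² + (-0.0125·104.53)²) = √(2.463682 + 1.707269) = 2.0423 km
5: √((0.0080·111.32)² + (0.0399·104.53)²) = √(0.793097 + 17.395131) = 4.2648 km
6: √((-0.0335·111.32)² + (0.0188·104.53)²) = √(13.907082 + 3.861870) = 4.2153 km
7: √((-0.0101·111.32)² + (-0.0210·104.53)²) = √(1.264122 + 4.818596) = 2.4663 km
8: √((-0.0148·111.32)² + (-0.0243·104.53)²) = √(2.714375 + 6.452001) = 3.0276 km
9: √((0.0219·111.32)² + (0.0450·104.53)²) = √(5.943395 + 22.126205) = 5.2981 km
10: √((-0.0311·111.32)² + (-0.0057·104.53)²) = √(11.985804 + 0.355003) = 3.5129 km
11: √((0.0066·111.32)² + (0.0434·104.53)²) = √(0.539802 + 20.580758) = 4.5957 km
12: √((-0.0134·111.32)² + (0.0006·104.53)²) = √(2.225133 + 0.003934) = 1.4930 km
13: √((-0.0377·111.32)² + (0.0189·104.53)²) = √(17.612828 + 3.903063) = 4.6385 km
14: √((0.0276·111.32)² + (-0.0005·104.53)²) = √(9.439838 + 0.002732) = 3.0729 km
15: √((-0.0167·111.32)² + (-0.0122·104.53)²) = √(3.456045 + 1.626303) = 2.2544 km
Sorted: 12 (1.4930 km) < 4 (2.0423 km) < 15 (2.2544 km) < 7 (2.4663 km) < 8 (3.0276 km) < 14 (3.0729 km) < …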